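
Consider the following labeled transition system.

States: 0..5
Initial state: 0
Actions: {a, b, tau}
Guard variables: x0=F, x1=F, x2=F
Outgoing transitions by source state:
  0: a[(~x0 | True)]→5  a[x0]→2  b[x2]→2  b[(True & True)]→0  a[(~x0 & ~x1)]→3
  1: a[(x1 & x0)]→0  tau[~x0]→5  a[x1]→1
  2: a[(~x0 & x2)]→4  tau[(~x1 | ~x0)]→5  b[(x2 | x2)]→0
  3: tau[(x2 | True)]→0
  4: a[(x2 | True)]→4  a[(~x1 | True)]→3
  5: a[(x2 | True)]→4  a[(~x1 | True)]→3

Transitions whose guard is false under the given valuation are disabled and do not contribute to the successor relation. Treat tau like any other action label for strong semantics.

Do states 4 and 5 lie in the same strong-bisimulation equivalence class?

Compute ~ classes (split until stable):
  round 0: {{0,1,2,3,4,5}}
  round 1: {{0},{1,2,3},{4,5}}
  round 2: {{0},{1,2},{3},{4,5}}
Fixed point at round 3; 4 class(es).
4∈{4,5}, 5∈{4,5}

Answer: BISIMILAR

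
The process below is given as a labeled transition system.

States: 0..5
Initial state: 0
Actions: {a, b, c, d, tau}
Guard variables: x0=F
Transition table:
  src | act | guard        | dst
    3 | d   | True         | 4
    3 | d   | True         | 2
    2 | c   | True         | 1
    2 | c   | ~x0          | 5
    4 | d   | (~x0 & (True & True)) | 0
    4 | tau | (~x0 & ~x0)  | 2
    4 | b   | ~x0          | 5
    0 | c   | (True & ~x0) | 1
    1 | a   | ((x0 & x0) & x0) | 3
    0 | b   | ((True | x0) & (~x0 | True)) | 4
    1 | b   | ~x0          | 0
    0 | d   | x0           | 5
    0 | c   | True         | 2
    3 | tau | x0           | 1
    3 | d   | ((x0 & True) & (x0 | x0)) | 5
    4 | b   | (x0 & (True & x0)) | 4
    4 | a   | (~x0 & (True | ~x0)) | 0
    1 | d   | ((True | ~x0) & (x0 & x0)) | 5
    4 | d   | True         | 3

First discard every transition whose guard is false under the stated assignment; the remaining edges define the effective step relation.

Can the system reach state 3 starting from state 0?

Guard filter leaves 13 enabled edge(s).
Layer 0: {0}
Layer 1: {1,2,4}  total {0,1,2,4}
Layer 2: {3,5}  total {0,1,2,3,4,5}
Reachable = {0,1,2,3,4,5}
Path to 3: b·d

Answer: REACHABLE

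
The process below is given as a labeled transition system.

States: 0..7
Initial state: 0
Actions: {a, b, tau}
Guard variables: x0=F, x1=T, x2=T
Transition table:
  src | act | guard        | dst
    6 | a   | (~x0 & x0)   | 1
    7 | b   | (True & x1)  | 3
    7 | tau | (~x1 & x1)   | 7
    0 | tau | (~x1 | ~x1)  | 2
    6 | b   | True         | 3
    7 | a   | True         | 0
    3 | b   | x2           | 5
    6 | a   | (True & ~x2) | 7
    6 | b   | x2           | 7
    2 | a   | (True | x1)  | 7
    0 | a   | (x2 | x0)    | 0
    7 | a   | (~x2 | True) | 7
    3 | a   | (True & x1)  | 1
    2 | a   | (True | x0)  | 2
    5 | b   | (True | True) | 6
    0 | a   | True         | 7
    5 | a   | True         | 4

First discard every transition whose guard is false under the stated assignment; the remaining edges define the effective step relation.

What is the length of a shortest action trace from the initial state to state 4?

Answer: 4

Analysis:
BFS to 4:
  depth 0: {0}
  depth 1: {7}
  depth 2: {3}
  depth 3: {1,5}
  depth 4: {4,6}
4 enters at depth 4; path a·b·b·a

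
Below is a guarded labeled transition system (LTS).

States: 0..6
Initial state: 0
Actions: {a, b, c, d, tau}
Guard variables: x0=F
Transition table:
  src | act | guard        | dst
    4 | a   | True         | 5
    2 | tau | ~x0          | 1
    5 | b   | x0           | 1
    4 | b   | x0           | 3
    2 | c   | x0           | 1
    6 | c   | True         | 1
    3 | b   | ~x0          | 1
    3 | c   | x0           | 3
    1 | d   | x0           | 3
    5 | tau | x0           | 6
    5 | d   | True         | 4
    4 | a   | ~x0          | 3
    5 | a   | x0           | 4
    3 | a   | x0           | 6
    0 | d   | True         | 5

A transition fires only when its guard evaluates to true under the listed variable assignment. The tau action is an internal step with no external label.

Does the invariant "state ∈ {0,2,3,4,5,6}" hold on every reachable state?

Inv-set: {0,2,3,4,5,6}
Reachable = {0,1,3,4,5}
  0: ✓
  1: outside
  3: ✓
  4: ✓
  5: ✓
witness against invariant: d·d·a·b → 1

Answer: INVARIANT VIOLATED at state 1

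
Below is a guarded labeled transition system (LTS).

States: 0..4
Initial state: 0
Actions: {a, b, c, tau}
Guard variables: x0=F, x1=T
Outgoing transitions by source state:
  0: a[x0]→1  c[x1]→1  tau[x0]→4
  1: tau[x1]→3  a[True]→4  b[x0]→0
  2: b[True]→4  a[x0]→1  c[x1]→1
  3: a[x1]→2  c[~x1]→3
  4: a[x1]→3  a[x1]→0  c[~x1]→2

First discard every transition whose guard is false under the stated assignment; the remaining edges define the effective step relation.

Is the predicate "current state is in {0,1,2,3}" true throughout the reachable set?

Answer: INVARIANT VIOLATED at state 4

Analysis:
Allowed set {0,1,2,3}
Reach set: {0,1,2,3,4}
  0: ok
  1: ok
  2: ok
  3: ok
  4: VIOLATES
witness against invariant: c·a → 4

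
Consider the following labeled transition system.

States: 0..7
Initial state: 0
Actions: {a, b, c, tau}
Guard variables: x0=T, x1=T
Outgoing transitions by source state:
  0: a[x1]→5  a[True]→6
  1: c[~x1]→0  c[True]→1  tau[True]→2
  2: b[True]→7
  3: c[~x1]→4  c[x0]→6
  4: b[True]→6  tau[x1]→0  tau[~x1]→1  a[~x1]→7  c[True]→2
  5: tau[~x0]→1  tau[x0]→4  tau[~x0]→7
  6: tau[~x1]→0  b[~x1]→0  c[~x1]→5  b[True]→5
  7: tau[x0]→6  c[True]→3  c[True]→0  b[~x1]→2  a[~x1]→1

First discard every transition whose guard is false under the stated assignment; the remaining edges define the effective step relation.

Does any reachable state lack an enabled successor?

Answer: DEADLOCK-FREE

Trace:
Reachable = {0,2,3,4,5,6,7}
  0: a→5  a→6  [deg 2]
  2: b→7  [deg 1]
  3: c→6  [deg 1]
  4: b→6  c→2  tau→0  [deg 3]
  5: tau→4  [deg 1]
  6: b→5  [deg 1]
  7: c→0  c→3  tau→6  [deg 3]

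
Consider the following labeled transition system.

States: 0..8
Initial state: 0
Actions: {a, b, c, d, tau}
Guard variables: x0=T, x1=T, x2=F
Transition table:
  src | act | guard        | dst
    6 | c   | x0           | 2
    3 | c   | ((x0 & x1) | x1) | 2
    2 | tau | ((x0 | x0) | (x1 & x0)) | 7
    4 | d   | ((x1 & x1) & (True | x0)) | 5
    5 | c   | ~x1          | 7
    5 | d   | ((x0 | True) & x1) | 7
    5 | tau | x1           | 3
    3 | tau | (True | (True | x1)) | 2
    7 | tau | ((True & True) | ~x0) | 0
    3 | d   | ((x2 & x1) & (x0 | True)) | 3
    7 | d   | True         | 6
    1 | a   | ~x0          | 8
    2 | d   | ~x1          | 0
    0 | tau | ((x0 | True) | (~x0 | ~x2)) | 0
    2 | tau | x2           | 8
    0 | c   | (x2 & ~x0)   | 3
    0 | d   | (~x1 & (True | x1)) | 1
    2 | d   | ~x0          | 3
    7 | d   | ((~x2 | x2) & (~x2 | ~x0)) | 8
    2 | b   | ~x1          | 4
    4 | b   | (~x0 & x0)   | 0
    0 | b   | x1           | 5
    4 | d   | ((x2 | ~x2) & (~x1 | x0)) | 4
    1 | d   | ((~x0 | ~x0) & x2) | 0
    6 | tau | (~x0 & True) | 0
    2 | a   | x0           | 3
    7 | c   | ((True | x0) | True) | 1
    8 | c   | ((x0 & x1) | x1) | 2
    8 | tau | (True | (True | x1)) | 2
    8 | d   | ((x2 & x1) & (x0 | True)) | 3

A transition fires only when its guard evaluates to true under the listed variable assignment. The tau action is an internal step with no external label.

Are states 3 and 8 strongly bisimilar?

Answer: BISIMILAR

Analysis:
Compute ~ classes (split until stable):
  P[0] = {{0,1,2,3,4,5,6,7,8}}
  P[1] = {{0},{1},{2},{3,8},{4},{5},{6},{7}}
Fixed point at round 2; 8 class(es).
class of 3: {3,8}; class of 8: {3,8}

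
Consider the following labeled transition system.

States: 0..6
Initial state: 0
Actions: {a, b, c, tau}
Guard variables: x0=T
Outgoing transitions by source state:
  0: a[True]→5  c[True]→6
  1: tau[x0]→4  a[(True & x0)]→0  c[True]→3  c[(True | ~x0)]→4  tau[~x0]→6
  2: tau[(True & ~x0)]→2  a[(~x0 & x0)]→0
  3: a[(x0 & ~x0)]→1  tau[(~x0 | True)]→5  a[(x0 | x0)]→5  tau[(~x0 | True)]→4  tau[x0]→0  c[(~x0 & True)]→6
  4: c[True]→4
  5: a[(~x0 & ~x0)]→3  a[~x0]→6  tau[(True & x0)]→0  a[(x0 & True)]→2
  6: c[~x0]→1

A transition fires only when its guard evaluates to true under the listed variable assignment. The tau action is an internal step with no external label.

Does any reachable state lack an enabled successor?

Reach set: {0,2,5,6}
  0: a→5  c→6  [2 exit(s)]
  2: ∅  [deadlock]
  5: a→2  tau→0  [2 exit(s)]
  6: ∅  [deadlock]
Path to 2: a·a

Answer: DEADLOCK at state 2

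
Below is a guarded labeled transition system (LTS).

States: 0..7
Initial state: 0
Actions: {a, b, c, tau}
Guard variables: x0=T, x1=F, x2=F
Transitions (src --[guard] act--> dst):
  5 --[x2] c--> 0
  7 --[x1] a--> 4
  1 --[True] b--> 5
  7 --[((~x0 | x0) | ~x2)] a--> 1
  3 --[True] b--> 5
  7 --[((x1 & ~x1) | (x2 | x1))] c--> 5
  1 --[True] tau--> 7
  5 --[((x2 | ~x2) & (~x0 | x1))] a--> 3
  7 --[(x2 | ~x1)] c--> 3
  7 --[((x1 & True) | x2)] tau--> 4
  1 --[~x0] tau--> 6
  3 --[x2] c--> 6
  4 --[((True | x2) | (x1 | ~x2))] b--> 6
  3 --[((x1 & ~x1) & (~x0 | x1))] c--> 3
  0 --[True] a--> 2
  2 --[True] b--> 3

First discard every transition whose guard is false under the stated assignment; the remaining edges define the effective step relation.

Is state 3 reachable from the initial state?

Answer: REACHABLE

Analysis:
8 transition(s) survive guard evaluation.
L0 = {0}
L1 = {2}  now seen {0,2}
L2 = {3}  now seen {0,2,3}
L3 = {5}  now seen {0,2,3,5}
Reachable = {0,2,3,5}
Path to 3: a·b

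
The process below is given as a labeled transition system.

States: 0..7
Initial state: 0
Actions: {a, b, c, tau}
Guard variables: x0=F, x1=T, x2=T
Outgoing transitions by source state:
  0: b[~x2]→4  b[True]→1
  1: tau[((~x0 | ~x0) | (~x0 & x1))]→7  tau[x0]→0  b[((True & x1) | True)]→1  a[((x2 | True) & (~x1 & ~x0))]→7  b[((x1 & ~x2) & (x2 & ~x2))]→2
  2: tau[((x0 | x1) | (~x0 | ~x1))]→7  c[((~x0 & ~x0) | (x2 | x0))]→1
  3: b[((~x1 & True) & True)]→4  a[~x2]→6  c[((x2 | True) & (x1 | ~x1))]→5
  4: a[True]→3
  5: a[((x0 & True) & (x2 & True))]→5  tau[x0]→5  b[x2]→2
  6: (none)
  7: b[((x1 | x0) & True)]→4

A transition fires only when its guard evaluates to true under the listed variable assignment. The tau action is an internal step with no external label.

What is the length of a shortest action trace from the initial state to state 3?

Answer: 4

Trace:
Layered search for 3:
  depth 0: {0}
  depth 1: {1}
  depth 2: {7}
  depth 3: {4}
  depth 4: {3}
depth(3)=4, e.g. b·tau·b·a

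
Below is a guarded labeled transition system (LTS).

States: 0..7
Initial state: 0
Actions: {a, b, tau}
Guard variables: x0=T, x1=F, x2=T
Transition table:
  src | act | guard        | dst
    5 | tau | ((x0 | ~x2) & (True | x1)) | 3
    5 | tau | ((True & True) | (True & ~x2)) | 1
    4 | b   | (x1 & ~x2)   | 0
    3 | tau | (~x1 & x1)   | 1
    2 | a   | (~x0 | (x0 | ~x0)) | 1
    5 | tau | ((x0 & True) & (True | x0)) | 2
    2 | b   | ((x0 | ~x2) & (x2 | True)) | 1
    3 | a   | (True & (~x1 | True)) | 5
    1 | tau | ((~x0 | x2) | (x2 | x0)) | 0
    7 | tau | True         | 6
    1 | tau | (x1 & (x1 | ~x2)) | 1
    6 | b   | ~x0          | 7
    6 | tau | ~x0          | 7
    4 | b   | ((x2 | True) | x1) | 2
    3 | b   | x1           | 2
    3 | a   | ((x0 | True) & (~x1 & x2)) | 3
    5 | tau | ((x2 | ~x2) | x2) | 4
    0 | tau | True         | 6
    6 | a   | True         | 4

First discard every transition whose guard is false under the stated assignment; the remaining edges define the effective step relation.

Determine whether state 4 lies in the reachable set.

Answer: REACHABLE

Working:
After dropping false guards: 13 live edges.
Layer 0: {0}
Layer 1: {6}  now seen {0,6}
Layer 2: {4}  now seen {0,4,6}
Layer 3: {2}  now seen {0,2,4,6}
Layer 4: {1}  now seen {0,1,2,4,6}
Reachable = {0,1,2,4,6}
witness 4: tau·a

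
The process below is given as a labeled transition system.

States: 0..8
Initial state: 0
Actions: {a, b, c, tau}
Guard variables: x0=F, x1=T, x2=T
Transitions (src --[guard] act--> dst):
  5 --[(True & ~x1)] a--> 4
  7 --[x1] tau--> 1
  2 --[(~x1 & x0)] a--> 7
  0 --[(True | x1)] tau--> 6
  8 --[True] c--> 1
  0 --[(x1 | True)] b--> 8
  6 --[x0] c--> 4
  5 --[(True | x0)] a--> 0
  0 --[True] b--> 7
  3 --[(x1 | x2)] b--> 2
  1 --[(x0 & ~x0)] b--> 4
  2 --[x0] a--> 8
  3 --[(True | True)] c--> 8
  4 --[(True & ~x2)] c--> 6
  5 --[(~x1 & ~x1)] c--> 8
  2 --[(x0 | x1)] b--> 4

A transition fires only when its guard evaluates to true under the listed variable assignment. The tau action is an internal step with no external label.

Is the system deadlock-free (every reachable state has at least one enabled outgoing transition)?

Reachable = {0,1,6,7,8}
  0: b→7  b→8  tau→6  [3 exit(s)]
  1: ∅  [deadlock]
  6: ∅  [deadlock]
  7: tau→1  [1 exit(s)]
  8: c→1  [1 exit(s)]
trace reaching 1: b·c

Answer: DEADLOCK at state 1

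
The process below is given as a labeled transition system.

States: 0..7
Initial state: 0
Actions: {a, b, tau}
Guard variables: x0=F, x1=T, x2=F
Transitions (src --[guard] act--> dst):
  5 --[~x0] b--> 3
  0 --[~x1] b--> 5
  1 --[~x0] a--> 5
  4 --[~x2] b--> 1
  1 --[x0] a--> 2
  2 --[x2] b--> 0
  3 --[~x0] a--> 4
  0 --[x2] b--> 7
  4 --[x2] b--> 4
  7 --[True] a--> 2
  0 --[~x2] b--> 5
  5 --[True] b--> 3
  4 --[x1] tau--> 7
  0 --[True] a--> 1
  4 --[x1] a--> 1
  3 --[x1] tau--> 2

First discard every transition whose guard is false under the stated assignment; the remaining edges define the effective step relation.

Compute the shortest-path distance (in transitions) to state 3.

Breadth-first toward 3:
  L0 = {0}
  L1 = {1,5}
  L2 = {3}
3 enters at depth 2; path b·b

Answer: 2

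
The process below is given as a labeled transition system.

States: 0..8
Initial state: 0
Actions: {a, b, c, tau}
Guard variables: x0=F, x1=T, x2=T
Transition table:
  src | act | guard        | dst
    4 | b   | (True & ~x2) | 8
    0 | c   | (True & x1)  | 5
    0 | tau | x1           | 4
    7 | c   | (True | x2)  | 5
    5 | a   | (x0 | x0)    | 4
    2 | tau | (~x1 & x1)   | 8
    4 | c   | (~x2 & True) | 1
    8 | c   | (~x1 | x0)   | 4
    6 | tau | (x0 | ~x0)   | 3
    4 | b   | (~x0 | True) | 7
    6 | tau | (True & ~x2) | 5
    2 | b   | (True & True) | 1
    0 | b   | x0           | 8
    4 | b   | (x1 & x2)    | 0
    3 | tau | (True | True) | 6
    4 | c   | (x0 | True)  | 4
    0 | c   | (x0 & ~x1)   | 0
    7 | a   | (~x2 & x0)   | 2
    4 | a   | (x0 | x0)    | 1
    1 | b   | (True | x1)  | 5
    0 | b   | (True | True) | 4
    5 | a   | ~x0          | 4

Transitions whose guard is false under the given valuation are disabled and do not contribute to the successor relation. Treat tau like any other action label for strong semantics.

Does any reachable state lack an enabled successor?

Answer: DEADLOCK-FREE

Working:
Reach set: {0,4,5,7}
  0: b→4  c→5  tau→4  [3 exit(s)]
  4: b→0  b→7  c→4  [3 exit(s)]
  5: a→4  [1 exit(s)]
  7: c→5  [1 exit(s)]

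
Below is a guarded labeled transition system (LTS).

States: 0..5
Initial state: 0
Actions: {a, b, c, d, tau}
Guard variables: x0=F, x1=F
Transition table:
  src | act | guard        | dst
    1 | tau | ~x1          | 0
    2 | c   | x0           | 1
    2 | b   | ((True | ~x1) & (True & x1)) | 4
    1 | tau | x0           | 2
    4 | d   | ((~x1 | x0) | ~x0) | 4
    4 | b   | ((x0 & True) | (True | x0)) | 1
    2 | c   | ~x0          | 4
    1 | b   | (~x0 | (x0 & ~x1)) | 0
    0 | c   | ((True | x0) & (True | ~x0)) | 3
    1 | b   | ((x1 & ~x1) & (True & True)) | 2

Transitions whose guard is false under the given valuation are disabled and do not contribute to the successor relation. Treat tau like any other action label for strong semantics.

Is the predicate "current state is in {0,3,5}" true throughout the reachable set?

Answer: INVARIANT HOLDS

Analysis:
Allowed set {0,3,5}
Reachable = {0,3}
  0: ✓
  3: ✓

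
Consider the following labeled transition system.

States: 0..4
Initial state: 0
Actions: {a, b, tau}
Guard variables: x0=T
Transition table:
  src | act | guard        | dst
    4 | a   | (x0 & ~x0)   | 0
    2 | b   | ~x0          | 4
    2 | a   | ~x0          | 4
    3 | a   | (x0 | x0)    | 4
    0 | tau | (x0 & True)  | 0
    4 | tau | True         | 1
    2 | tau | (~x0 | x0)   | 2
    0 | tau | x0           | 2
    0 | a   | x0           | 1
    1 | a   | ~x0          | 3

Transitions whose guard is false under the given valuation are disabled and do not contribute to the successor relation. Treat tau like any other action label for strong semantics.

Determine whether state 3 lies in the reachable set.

After dropping false guards: 6 live edges.
depth 0: {0}
depth 1: {1,2}  total {0,1,2}
R = {0,1,2}

Answer: UNREACHABLE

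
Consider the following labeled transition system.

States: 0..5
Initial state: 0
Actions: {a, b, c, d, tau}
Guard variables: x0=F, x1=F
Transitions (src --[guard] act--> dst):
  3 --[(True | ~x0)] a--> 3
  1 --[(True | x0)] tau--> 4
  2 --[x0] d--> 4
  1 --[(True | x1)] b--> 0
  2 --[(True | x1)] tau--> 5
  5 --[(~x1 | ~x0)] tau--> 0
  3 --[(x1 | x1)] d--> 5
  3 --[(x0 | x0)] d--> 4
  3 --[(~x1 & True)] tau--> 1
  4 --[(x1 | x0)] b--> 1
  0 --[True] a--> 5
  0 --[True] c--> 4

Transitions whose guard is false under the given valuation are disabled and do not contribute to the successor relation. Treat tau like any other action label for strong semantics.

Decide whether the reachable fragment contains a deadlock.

R = {0,4,5}
  0: a→5  c→4  [2 out]
  4: ∅  [no exit]
  5: tau→0  [1 out]
witness 4: c

Answer: DEADLOCK at state 4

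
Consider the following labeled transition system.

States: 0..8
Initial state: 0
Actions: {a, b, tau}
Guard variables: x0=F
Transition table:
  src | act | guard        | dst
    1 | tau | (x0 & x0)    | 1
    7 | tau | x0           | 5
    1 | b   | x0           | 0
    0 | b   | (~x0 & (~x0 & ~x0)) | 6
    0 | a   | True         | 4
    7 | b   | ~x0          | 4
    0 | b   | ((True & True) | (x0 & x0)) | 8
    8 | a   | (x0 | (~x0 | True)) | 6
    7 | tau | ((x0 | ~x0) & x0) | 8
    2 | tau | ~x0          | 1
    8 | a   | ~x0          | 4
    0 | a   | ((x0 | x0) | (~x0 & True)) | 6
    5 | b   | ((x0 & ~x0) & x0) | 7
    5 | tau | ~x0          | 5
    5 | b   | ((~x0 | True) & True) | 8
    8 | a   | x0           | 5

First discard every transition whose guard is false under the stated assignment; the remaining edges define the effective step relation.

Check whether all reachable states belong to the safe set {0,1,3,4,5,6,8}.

Answer: INVARIANT HOLDS

Working:
Safe = {0,1,3,4,5,6,8}
Reach set: {0,4,6,8}
  0: ok
  4: ok
  6: ok
  8: ok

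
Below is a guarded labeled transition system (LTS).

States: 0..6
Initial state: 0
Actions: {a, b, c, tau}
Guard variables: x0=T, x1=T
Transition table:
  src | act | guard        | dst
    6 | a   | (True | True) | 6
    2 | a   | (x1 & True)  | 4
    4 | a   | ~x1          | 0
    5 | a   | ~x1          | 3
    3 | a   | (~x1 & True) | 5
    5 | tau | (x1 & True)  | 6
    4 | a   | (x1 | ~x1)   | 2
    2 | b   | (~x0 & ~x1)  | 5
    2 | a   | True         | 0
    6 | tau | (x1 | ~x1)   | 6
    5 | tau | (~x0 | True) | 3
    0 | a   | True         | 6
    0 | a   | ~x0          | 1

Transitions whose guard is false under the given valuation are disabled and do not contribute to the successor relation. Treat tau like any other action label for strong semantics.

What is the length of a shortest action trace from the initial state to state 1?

Answer: UNREACHABLE

Working:
Layered search for 1:
  Layer 0: {0}
  Layer 1: {6}
1 never appears.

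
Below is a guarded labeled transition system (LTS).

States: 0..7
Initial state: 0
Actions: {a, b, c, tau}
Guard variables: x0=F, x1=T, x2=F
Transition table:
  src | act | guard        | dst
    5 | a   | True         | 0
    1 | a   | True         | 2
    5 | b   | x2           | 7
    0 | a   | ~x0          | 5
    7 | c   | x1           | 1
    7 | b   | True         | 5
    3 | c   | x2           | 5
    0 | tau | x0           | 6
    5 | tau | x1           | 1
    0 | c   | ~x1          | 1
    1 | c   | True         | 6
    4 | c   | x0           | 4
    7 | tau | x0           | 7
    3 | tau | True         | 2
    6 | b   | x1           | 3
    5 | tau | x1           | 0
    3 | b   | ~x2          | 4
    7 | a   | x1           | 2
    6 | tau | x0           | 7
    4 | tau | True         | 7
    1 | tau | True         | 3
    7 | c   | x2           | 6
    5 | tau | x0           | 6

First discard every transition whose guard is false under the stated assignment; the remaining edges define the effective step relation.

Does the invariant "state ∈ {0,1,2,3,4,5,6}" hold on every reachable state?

Inv-set: {0,1,2,3,4,5,6}
Reach set: {0,1,2,3,4,5,6,7}
  0: ✓
  1: ✓
  2: ✓
  3: ✓
  4: ✓
  5: ✓
  6: ✓
  7: ✗ unsafe
reach 7 via a·tau·tau·b·tau — violates

Answer: INVARIANT VIOLATED at state 7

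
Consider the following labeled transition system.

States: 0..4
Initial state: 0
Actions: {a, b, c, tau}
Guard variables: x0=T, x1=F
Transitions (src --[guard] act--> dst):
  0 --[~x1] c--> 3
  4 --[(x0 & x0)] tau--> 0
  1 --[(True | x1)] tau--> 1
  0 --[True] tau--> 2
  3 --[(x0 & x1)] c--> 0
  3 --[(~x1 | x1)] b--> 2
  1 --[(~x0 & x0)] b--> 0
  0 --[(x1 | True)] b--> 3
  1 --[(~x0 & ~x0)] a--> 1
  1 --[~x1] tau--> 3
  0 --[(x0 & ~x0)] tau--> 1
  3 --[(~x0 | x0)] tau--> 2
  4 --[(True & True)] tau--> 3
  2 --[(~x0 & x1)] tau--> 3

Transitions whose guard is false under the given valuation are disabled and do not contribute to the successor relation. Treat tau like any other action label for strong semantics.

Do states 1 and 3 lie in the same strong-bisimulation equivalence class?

Answer: NOT BISIMILAR

Trace:
Bisimulation quotient by refinement:
  π0 = {{0,1,2,3,4}}
  π1 = {{0},{1,4},{2},{3}}
  π2 = {{0},{1},{2},{3},{4}}
stable after 3 split(s): 5 block(s)
[1]={1}  [3]={3}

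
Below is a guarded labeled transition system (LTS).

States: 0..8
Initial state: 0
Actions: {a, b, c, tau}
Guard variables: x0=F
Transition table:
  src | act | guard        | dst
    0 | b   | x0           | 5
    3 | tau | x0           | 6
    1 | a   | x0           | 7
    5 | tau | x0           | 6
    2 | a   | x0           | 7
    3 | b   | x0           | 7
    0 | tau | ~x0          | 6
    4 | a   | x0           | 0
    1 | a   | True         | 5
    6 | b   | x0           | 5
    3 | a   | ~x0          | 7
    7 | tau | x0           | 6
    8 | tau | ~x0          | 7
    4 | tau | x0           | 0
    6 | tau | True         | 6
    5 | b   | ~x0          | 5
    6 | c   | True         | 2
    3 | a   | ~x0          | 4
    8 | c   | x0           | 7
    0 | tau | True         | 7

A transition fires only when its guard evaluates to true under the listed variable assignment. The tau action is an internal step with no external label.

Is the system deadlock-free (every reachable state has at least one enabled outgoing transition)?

R = {0,2,6,7}
  0: tau→6  tau→7  [2 exit(s)]
  2: ∅  [STUCK]
  6: c→2  tau→6  [2 exit(s)]
  7: ∅  [STUCK]
witness 2: tau·c

Answer: DEADLOCK at state 2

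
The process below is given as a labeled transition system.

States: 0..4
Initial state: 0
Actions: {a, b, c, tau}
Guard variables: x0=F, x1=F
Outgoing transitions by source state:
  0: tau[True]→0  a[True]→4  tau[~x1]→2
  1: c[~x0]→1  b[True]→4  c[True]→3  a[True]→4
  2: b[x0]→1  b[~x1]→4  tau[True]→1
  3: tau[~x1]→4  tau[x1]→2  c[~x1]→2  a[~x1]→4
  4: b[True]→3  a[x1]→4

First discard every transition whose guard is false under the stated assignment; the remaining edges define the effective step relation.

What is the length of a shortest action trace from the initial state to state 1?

Layered search for 1:
  L0 = {0}
  L1 = {2,4}
  L2 = {1,3}
1 enters at depth 2; path tau·tau

Answer: 2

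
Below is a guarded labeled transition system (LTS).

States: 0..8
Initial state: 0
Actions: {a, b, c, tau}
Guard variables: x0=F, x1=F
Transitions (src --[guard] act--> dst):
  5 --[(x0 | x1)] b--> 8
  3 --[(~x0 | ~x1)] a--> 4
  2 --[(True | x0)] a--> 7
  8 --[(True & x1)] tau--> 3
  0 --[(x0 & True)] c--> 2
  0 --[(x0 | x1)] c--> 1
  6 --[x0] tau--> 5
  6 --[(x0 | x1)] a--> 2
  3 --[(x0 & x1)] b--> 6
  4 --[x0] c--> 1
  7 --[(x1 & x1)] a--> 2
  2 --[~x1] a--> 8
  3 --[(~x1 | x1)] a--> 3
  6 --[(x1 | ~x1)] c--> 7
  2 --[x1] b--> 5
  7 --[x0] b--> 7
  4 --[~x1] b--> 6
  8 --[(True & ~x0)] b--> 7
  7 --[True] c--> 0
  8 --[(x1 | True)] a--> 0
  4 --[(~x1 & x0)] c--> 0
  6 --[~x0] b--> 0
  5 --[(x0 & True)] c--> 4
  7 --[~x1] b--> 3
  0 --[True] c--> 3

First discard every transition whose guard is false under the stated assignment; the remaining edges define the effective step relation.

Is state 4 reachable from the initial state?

After dropping false guards: 12 live edges.
L0 = {0}
L1 = {3}  cumulative {0,3}
L2 = {4}  cumulative {0,3,4}
L3 = {6}  cumulative {0,3,4,6}
L4 = {7}  cumulative {0,3,4,6,7}
Reach set: {0,3,4,6,7}
trace reaching 4: c·a

Answer: REACHABLE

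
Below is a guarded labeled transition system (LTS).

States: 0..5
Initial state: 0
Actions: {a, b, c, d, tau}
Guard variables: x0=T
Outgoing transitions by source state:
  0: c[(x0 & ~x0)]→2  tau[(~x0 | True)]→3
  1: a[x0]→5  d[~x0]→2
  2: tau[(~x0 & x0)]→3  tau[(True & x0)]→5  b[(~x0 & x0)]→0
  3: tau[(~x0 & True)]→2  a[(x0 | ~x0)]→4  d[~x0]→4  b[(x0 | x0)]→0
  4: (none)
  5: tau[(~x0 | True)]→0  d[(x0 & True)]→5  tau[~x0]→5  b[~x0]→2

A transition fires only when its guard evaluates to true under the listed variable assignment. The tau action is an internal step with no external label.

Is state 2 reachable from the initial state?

Guard filter leaves 7 enabled edge(s).
Layer 0: {0}
Layer 1: {3}  now seen {0,3}
Layer 2: {4}  now seen {0,3,4}
R = {0,3,4}

Answer: UNREACHABLE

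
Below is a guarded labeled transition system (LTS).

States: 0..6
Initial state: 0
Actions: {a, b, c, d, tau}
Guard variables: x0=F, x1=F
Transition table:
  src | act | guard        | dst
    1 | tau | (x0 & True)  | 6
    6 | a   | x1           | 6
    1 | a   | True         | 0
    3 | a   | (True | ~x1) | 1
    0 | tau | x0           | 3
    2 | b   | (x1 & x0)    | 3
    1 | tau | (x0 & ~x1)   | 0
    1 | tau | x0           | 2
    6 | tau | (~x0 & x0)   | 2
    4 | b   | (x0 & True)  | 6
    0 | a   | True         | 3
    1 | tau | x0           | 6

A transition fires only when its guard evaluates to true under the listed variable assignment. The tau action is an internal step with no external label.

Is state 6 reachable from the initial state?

Answer: UNREACHABLE

Trace:
3 transition(s) survive guard evaluation.
L0 = {0}
L1 = {3}  cumulative {0,3}
L2 = {1}  cumulative {0,1,3}
Reachable = {0,1,3}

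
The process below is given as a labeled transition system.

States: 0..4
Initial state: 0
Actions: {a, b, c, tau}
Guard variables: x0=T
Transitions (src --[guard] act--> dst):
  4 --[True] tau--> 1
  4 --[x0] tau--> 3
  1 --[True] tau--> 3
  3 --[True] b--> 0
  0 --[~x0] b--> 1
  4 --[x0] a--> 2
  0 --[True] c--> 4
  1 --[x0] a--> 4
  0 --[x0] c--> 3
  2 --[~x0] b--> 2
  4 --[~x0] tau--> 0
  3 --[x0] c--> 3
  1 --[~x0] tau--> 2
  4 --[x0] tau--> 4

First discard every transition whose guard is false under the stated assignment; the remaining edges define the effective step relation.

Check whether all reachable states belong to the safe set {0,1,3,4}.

Allowed set {0,1,3,4}
Reachable = {0,1,2,3,4}
  0: ✓
  1: ✓
  2: VIOLATES
  3: ✓
  4: ✓
reach 2 via c·a — violates

Answer: INVARIANT VIOLATED at state 2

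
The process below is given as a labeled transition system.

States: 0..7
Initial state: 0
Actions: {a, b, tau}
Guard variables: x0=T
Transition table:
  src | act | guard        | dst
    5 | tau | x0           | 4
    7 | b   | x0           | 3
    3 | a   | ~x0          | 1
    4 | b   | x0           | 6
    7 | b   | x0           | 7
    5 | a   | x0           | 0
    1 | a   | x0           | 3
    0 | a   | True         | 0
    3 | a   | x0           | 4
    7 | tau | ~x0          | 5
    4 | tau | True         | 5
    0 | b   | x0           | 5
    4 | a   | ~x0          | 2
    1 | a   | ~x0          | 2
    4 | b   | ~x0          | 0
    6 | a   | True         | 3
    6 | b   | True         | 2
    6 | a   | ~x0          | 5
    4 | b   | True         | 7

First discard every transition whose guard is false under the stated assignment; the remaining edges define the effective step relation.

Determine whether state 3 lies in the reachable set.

13 transition(s) survive guard evaluation.
Layer 0: {0}
Layer 1: {5}  cumulative {0,5}
Layer 2: {4}  cumulative {0,4,5}
Layer 3: {6,7}  cumulative {0,4,5,6,7}
Layer 4: {2,3}  cumulative {0,2,3,4,5,6,7}
Reach set: {0,2,3,4,5,6,7}
trace reaching 3: b·tau·b·a

Answer: REACHABLE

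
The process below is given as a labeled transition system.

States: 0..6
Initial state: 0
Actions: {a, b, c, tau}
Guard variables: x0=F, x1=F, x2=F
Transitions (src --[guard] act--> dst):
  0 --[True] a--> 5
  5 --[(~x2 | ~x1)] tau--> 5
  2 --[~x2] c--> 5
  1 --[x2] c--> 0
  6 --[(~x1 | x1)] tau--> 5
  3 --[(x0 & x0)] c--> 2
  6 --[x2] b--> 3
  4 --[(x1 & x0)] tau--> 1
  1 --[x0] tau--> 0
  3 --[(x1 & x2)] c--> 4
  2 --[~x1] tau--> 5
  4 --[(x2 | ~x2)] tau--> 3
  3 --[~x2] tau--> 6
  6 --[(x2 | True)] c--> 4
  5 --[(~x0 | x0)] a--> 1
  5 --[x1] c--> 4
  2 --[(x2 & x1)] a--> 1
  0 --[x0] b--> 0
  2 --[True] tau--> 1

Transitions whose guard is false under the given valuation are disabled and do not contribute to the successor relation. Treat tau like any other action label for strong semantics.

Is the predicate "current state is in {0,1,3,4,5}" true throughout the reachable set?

Allowed set {0,1,3,4,5}
R = {0,1,5}
  0: ok
  1: ok
  5: ok

Answer: INVARIANT HOLDS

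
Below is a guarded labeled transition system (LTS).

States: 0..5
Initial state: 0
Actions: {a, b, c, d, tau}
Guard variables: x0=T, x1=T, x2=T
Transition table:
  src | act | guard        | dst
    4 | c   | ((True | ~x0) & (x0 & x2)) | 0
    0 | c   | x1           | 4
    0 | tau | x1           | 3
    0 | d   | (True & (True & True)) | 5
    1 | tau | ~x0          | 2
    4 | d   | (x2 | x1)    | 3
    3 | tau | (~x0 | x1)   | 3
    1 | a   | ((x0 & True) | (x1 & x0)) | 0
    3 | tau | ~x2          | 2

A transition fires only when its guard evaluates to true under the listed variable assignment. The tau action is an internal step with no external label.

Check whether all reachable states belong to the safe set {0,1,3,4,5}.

Safe = {0,1,3,4,5}
R = {0,3,4,5}
  0: safe
  3: safe
  4: safe
  5: safe

Answer: INVARIANT HOLDS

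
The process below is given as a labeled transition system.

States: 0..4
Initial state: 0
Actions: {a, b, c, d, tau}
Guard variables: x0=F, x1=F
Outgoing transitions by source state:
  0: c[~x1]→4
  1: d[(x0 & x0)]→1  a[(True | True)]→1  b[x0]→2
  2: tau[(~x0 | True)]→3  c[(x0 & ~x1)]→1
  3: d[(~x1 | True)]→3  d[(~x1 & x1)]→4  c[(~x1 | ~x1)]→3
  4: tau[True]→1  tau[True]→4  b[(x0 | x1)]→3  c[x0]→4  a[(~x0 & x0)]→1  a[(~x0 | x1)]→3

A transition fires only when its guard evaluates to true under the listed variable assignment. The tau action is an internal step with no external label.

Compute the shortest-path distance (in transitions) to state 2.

Answer: UNREACHABLE

Trace:
Layered search for 2:
  Layer 0: {0}
  Layer 1: {4}
  Layer 2: {1,3}
2 never appears.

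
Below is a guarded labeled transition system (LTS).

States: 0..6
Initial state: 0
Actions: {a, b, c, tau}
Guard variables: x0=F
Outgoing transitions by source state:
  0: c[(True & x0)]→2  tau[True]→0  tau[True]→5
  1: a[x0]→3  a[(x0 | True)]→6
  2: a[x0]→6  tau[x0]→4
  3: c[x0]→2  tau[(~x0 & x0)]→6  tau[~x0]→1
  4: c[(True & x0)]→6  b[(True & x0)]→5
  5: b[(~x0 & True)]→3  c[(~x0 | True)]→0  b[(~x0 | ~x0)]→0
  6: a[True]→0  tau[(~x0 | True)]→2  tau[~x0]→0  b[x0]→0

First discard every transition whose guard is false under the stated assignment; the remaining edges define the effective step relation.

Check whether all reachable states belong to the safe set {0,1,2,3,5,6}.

Answer: INVARIANT HOLDS

Analysis:
Allowed set {0,1,2,3,5,6}
Reachable = {0,1,2,3,5,6}
  0: safe
  1: safe
  2: safe
  3: safe
  5: safe
  6: safe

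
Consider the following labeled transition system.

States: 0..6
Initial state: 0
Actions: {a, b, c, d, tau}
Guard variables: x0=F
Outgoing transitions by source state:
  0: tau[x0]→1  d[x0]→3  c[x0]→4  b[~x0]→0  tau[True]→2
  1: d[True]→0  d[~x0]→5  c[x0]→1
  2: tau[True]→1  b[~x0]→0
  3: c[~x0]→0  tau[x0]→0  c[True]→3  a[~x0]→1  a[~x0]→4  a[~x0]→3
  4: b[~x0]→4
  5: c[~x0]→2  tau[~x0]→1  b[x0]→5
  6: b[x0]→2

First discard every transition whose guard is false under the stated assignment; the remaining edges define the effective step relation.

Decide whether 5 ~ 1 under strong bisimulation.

Bisimulation quotient by refinement:
  P[0] = {{0,1,2,3,4,5,6}}
  P[1] = {{0,2},{1},{3},{4},{5},{6}}
  P[2] = {{0},{1},{2},{3},{4},{5},{6}}
Fixed point at round 3; 7 class(es).
class of 5: {5}; class of 1: {1}

Answer: NOT BISIMILAR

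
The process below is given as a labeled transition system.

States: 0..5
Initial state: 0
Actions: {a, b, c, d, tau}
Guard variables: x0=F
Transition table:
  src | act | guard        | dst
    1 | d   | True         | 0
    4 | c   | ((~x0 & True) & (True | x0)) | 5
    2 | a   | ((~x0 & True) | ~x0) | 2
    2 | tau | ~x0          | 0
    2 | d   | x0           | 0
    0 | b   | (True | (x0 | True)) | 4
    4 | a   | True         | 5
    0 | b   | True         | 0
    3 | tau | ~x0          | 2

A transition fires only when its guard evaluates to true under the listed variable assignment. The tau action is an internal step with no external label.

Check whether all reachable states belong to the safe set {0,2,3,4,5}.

Allowed set {0,2,3,4,5}
Reachable = {0,4,5}
  0: ✓
  4: ✓
  5: ✓

Answer: INVARIANT HOLDS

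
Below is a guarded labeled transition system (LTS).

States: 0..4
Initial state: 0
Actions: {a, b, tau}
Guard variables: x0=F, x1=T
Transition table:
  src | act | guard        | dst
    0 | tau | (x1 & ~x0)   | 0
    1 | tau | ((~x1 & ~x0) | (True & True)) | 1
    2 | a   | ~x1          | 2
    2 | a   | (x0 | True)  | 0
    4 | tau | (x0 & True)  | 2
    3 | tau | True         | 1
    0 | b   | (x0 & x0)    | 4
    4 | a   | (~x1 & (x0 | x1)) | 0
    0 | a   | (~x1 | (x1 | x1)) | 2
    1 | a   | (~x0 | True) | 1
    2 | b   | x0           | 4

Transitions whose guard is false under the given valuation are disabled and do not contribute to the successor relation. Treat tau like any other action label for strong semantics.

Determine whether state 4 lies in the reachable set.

Answer: UNREACHABLE

Analysis:
After dropping false guards: 6 live edges.
Layer 0: {0}
Layer 1: {2}  now seen {0,2}
Reachable = {0,2}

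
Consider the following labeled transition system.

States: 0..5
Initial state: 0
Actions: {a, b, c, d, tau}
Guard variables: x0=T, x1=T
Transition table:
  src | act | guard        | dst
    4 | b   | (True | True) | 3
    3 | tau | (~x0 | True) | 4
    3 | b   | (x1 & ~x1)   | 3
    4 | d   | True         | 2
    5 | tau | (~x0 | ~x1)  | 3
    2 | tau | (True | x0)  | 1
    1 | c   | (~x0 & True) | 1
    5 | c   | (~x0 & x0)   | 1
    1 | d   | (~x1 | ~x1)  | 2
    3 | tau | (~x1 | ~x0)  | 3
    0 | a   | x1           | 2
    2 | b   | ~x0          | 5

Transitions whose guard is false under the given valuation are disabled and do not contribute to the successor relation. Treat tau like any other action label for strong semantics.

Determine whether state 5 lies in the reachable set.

5 transition(s) survive guard evaluation.
Layer 0: {0}
Layer 1: {2}  now seen {0,2}
Layer 2: {1}  now seen {0,1,2}
Reachable = {0,1,2}

Answer: UNREACHABLE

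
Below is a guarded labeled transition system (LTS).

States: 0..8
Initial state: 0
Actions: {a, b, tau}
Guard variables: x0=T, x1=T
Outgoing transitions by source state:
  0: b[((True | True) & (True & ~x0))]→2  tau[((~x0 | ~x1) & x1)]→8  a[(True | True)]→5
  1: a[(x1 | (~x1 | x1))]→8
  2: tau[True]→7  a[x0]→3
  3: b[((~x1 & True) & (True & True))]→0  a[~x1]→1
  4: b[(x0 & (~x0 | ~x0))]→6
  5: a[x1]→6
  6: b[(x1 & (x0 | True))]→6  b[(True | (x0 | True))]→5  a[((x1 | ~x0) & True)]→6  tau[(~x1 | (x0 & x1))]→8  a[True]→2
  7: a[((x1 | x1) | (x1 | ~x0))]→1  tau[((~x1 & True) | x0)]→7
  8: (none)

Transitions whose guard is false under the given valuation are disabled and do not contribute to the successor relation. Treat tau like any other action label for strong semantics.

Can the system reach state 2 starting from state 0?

12 transition(s) survive guard evaluation.
depth 0: {0}
depth 1: {5}  cumulative {0,5}
depth 2: {6}  cumulative {0,5,6}
depth 3: {2,8}  cumulative {0,2,5,6,8}
depth 4: {3,7}  cumulative {0,2,3,5,6,7,8}
depth 5: {1}  cumulative {0,1,2,3,5,6,7,8}
Reachable = {0,1,2,3,5,6,7,8}
witness 2: a·a·a

Answer: REACHABLE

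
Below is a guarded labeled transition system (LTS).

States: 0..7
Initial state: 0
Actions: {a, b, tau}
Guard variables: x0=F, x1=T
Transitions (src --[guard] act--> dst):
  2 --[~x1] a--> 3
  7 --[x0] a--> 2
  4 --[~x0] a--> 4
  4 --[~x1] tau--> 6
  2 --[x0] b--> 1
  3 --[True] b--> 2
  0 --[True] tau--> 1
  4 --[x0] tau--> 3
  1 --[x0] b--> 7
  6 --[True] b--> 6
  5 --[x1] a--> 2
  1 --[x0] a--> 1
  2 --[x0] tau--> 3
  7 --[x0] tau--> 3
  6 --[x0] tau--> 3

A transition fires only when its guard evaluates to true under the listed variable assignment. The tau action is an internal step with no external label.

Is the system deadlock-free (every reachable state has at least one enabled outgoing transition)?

Answer: DEADLOCK at state 1

Trace:
Reachable = {0,1}
  0: tau→1  [1 exit(s)]
  1: ∅  [STUCK]
Path to 1: tau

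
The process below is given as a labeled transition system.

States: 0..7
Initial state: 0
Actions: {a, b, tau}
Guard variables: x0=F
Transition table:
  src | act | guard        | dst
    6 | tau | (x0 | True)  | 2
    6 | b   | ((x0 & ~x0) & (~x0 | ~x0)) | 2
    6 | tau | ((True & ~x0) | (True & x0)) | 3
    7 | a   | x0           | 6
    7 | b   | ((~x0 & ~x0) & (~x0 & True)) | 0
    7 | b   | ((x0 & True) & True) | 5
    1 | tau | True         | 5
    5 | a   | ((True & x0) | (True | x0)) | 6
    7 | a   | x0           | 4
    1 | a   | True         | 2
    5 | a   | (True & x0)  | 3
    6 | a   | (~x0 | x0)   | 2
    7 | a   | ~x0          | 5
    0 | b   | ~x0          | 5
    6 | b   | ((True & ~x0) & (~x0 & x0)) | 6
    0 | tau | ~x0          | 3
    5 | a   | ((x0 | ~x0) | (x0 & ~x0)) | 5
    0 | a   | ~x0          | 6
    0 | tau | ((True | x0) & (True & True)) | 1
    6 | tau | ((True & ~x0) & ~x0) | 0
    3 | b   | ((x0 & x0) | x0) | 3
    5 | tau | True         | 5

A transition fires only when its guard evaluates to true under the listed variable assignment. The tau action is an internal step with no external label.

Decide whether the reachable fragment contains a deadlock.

Reach set: {0,1,2,3,5,6}
  0: a→6  b→5  tau→1  tau→3  [4 exit(s)]
  1: a→2  tau→5  [2 exit(s)]
  2: ∅  [STUCK]
  3: ∅  [STUCK]
  5: a→5  a→6  tau→5  [3 exit(s)]
  6: a→2  tau→0  tau→2  tau→3  [4 exit(s)]
Path to 2: tau·a

Answer: DEADLOCK at state 2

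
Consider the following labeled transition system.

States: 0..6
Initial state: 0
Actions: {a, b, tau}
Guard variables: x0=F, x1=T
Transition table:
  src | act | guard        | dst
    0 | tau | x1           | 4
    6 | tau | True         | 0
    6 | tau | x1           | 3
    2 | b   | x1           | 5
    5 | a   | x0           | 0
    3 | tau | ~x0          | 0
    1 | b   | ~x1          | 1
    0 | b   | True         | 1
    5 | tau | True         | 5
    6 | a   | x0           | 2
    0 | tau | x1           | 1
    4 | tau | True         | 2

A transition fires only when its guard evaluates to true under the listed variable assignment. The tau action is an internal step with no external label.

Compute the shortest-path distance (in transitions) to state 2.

Breadth-first toward 2:
  depth 0: {0}
  depth 1: {1,4}
  depth 2: {2}
depth(2)=2, e.g. tau·tau

Answer: 2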